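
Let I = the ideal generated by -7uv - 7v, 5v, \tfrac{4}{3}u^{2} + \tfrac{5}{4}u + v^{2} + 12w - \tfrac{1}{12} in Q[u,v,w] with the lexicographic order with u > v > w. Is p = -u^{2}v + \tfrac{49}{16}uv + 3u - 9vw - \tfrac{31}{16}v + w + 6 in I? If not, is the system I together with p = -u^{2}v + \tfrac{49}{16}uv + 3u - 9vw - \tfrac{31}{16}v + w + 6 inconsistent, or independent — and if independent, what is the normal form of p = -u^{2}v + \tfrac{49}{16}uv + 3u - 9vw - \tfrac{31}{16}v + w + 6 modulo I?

First compute the reduced Gröbner basis of I by Buchberger's algorithm.
f_1 = -7uv - 7v, LT = uv.
f_2 = 5v, LT = v.
f_3 = \tfrac{4}{3}u^{2} + \tfrac{5}{4}u + v^{2} + 12w - \tfrac{1}{12}, LT = u^{2}.

The S-polynomials (S(f_1,f_2), S(f_1,f_3), S(f_2,f_3)) all reduce to 0 modulo the current basis, so we have a Gröbner basis.
Inter-reduce: drop elements whose leading term is divisible by another's, tail-reduce, and make monic.
Reduced Gröbner basis: {u^{2} + \tfrac{15}{16}u + 9w - \tfrac{1}{16}, v}.
Label its elements g_1 = u^{2} + \tfrac{15}{16}u + 9w - \tfrac{1}{16}, g_2 = v.

Reduce p = -u^{2}v + \tfrac{49}{16}uv + 3u - 9vw - \tfrac{31}{16}v + w + 6 modulo G:
  leading term u^{2}v: subtract (-v)·g_1 from -u^{2}v + \tfrac{49}{16}uv + 3u - 9vw - \tfrac{31}{16}v + w + 6 → 4uv + 3u - 2v + w + 6
  leading term uv: subtract (4u)·g_2 from 4uv + 3u - 2v + w + 6 → 3u - 2v + w + 6
  leading term u: no divisor's leading term divides it; move 3u to the remainder.
  leading term v: subtract (-2)·g_2 from -2v + w + 6 → w + 6
  leading term w: no divisor's leading term divides it; move w to the remainder.
  leading term 1: no divisor's leading term divides it; move 6 to the remainder.
  normal form = 3u + w + 6.
The normal form is nonzero, so p ∉ I. Since p minus its normal form lies in I, I + (p) = I + (r) where r = 3u + w + 6; decide whether this ideal is the whole ring.
Run Buchberger on G together with r (pairs among the g_i already reduce to 0 since G is a Gröbner basis):
g_1 = u^{2} + \tfrac{15}{16}u + 9w - \tfrac{1}{16}, LT = u^{2}.
g_2 = v, LT = v.
r = 3u + w + 6, LT = u.

S(g_1,r): lcm = u^{2}. S = -\tfrac{1}{3}uw - \tfrac{17}{16}u + 9w - \tfrac{1}{16}.
  reduce S modulo (g_1, g_2, r):
  remainder \tfrac{1}{9}w^{2} + \tfrac{481}{48}w + \tfrac{33}{16} ≠ 0; add m_4 = \tfrac{1}{9}w^{2} + \tfrac{481}{48}w + \tfrac{33}{16} to the basis.

The other S-polynomials (S(g_1,g_2), S(g_2,r), S(g_1,m_4), S(g_2,m_4), S(r,m_4)) all reduce to 0 modulo the current basis, so we have a Gröbner basis.
Inter-reduce: drop elements whose leading term is divisible by another's, tail-reduce, and make monic.
Reduced Gröbner basis: {u + \tfrac{1}{3}w + 2, v, w^{2} + \tfrac{1443}{16}w + \tfrac{297}{16}}.
The reduced Gröbner basis of I + (p) is {u + \tfrac{1}{3}w + 2, v, w^{2} + \tfrac{1443}{16}w + \tfrac{297}{16}} ≠ {1}, a proper ideal, so the enlarged system stays consistent: p is independent of I, with normal form 3u + w + 6.

-u^{2}v + \tfrac{49}{16}uv + 3u - 9vw - \tfrac{31}{16}v + w + 6 is independent of I; its normal form modulo I is 3u + w + 6.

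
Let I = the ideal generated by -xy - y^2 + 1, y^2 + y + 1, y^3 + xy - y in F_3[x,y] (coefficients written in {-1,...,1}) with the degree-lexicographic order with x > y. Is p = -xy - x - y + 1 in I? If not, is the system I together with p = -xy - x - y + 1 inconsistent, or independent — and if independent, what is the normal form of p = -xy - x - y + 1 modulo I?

First compute the reduced Gröbner basis of I by Buchberger's algorithm.
f_1 = -xy - y^2 + 1, LT = xy.
f_2 = y^2 + y + 1, LT = y^2.
f_3 = y^3 + xy - y, LT = y^3.

S(f_1,f_2): lcm = xy^2. S = y^3 - xy - x - y.
  reduce S modulo (f_1, f_2, f_3):
  remainder -x + y - 1 ≠ 0; add h_4 = -x + y - 1 to the basis.

The other S-polynomials (S(f_1,f_3), S(f_2,f_3), S(f_1,h_4), S(f_2,h_4), S(f_3,h_4)) all reduce to 0 modulo the current basis, so we have a Gröbner basis.
Inter-reduce: drop elements whose leading term is divisible by another's, tail-reduce, and make monic.
Reduced Gröbner basis: {y^2 + y + 1, x - y + 1}.
Label its elements g_1 = y^2 + y + 1, g_2 = x - y + 1.

Reduce p = -xy - x - y + 1 modulo G:
  leading term xy: subtract (-y)·g_2 from -xy - x - y + 1 → -y^2 - x + 1
  leading term y^2: subtract (-1)·g_1 from -y^2 - x + 1 → -x + y - 1
  leading term x: subtract (-1)·g_2 from -x + y - 1 → 0
  normal form = 0.
Since the normal form is 0, p ∈ I.

-xy - x - y + 1 lies in I (it reduces to 0).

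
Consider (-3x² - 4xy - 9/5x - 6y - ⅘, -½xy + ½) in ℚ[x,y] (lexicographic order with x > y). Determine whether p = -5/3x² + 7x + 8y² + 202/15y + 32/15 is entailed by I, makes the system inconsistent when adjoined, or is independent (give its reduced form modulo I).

First compute the reduced Gröbner basis of I by Buchberger's algorithm.
f_1 = -3x² - 4xy - 9/5x - 6y - ⅘, LT = x².
f_2 = -½xy + ½, LT = xy.

S(f_1,f_2): lcm = x²y. S = 4/3xy² + ⅗xy + x + 2y² + 4/15y.
  leading term xy²: subtract (-8/3y)·f_2 from 4/3xy² + ⅗xy + x + 2y² + 4/15y → ⅗xy + x + 2y² + 8/5y
  leading term xy: subtract (-6/5)·f_2 from ⅗xy + x + 2y² + 8/5y → x + 2y² + 8/5y + ⅗
  leading term x: no divisor's leading term divides it; move x to the remainder.
  leading term y²: no divisor's leading term divides it; move 2y² to the remainder.
  leading term y: no divisor's leading term divides it; move 8/5y to the remainder.
  leading term 1: no divisor's leading term divides it; move ⅗ to the remainder.
  remainder x + 2y² + 8/5y + ⅗ ≠ 0; add h_3 = x + 2y² + 8/5y + ⅗ to the basis.

S(f_2,h_3): lcm = xy. S = -2y³ - 8/5y² - ⅗y - 1.
  leading term y³: no divisor's leading term divides it; move -2y³ to the remainder.
  leading term y²: no divisor's leading term divides it; move -8/5y² to the remainder.
  leading term y: no divisor's leading term divides it; move -⅗y to the remainder.
  leading term 1: no divisor's leading term divides it; move -1 to the remainder.
  remainder -2y³ - 8/5y² - ⅗y - 1 ≠ 0; add h_4 = -2y³ - 8/5y² - ⅗y - 1 to the basis.

The other S-polynomials (S(f_1,h_3), S(f_1,h_4), S(f_2,h_4), S(h_3,h_4)) all reduce to 0 modulo the current basis, so we have a Gröbner basis.
Inter-reduce: drop elements whose leading term is divisible by another's, tail-reduce, and make monic.
Reduced Gröbner basis: {x + 2y² + 8/5y + ⅗, y³ + ⅘y² + 3/10y + ½}.
Label its elements g_1 = x + 2y² + 8/5y + ⅗, g_2 = y³ + ⅘y² + 3/10y + ½.

Reduce p = -5/3x² + 7x + 8y² + 202/15y + 32/15 modulo G:
  leading term x²: subtract (-5/3x)·g_1 from -5/3x² + 7x + 8y² + 202/15y + 32/15 → 10/3xy² + 8/3xy + 8x + 8y² + 202/15y + 32/15
  leading term xy²: subtract (10/3y²)·g_1 from 10/3xy² + 8/3xy + 8x + 8y² + 202/15y + 32/15 → 8/3xy + 8x - 20/3y⁴ - 16/3y³ + 6y² + 202/15y + 32/15
  leading term xy: subtract (8/3y)·g_1 from 8/3xy + 8x - 20/3y⁴ - 16/3y³ + 6y² + 202/15y + 32/15 → 8x - 20/3y⁴ - 32/3y³ + 26/15y² + 178/15y + 32/15
  leading term x: subtract (8)·g_1 from 8x - 20/3y⁴ - 32/3y³ + 26/15y² + 178/15y + 32/15 → -20/3y⁴ - 32/3y³ - 214/15y² - 14/15y - 8/3
  leading term y⁴: subtract (-20/3y)·g_2 from -20/3y⁴ - 32/3y³ - 214/15y² - 14/15y - 8/3 → -16/3y³ - 184/15y² + 12/5y - 8/3
  leading term y³: subtract (-16/3)·g_2 from -16/3y³ - 184/15y² + 12/5y - 8/3 → -8y² + 4y
  leading term y²: no divisor's leading term divides it; move -8y² to the remainder.
  leading term y: no divisor's leading term divides it; move 4y to the remainder.
  normal form = -8y² + 4y.
The normal form is nonzero, so p ∉ I. Since p minus its normal form lies in I, I + (p) = I + (r) where r = -8y² + 4y; decide whether this ideal is the whole ring.
Run Buchberger on G together with r (pairs among the g_i already reduce to 0 since G is a Gröbner basis):
g_1 = x + 2y² + 8/5y + ⅗, LT = x.
g_2 = y³ + ⅘y² + 3/10y + ½, LT = y³.
r = -8y² + 4y, LT = y².

S(g_2,r): lcm = y³. S = 13/10y² + 3/10y + ½.
  leading term y²: subtract (-13/80)·r from 13/10y² + 3/10y + ½ → 19/20y + ½
  leading term y: no divisor's leading term divides it; move 19/20y to the remainder.
  leading term 1: no divisor's leading term divides it; move ½ to the remainder.
  remainder 19/20y + ½ ≠ 0; add m_4 = 19/20y + ½ to the basis.

S(g_2,m_4): lcm = y³. S = 26/95y² + 3/10y + ½.
  leading term y²: subtract (-13/380)·r from 26/95y² + 3/10y + ½ → 83/190y + ½
  leading term y: subtract (166/361)·m_4 from 83/190y + ½ → 195/722
  leading term 1: no divisor's leading term divides it; move 195/722 to the remainder.
  remainder 195/722 ≠ 0; add m_5 = 195/722 to the basis.

The other S-polynomials (S(g_1,g_2), S(g_1,r), S(g_1,m_4), S(r,m_4), S(g_1,m_5), S(g_2,m_5), S(r,m_5), S(m_4,m_5)) all reduce to 0 modulo the current basis, so we have a Gröbner basis.
Inter-reduce: drop elements whose leading term is divisible by another's, tail-reduce, and make monic.
Reduced Gröbner basis: {1}.
The reduced Gröbner basis of I + (p) is {1}: the ideal is the whole ring, so the enlarged system has no common solution — adjoining p is inconsistent.

Adjoining -5/3x² + 7x + 8y² + 202/15y + 32/15 makes the ideal the whole ring: the system is inconsistent.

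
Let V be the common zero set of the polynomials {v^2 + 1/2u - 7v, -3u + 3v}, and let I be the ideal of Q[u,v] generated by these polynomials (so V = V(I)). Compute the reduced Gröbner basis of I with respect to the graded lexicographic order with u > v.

The reduced Gröbner basis is the canonical form of the ideal for this ordering.

f_1 = v^2 + 1/2u - 7v, LT = v^2.
f_2 = -3u + 3v, LT = u.

The S-polynomials (S(f_1,f_2)) all reduce to 0 modulo the current basis, so we have a Gröbner basis.

G = {v^2 - 13/2v, u - v}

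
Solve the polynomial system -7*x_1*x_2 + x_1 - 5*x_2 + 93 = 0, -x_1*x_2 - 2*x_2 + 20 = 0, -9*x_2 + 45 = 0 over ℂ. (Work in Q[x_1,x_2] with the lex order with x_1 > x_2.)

{(2, 5)}

Compute a lex Gröbner basis by Buchberger's algorithm.
f_1 = -7*x_1*x_2 + x_1 - 5*x_2 + 93, LT = x_1*x_2.
f_2 = -x_1*x_2 - 2*x_2 + 20, LT = x_1*x_2.
f_3 = -9*x_2 + 45, LT = x_2.

S(f_1,f_2): lcm = x_1*x_2. S = -1/7*x_1 - 9/7*x_2 + 47/7.
  reduce S modulo (f_1, f_2, f_3):
  remainder -1/7*x_1 + 2/7 ≠ 0; add h_4 = -1/7*x_1 + 2/7 to the basis.

The other S-polynomials (S(f_1,f_3), S(f_2,f_3), S(f_1,h_4), S(f_2,h_4), S(f_3,h_4)) all reduce to 0 modulo the current basis, so we have a Gröbner basis.
Inter-reduce: drop elements whose leading term is divisible by another's, tail-reduce, and make monic.
Reduced Gröbner basis: {x_1 - 2, x_2 - 5}.

Since the basis is lex-ordered, x_2 - 5 is univariate in x_2. Its roots are {5}. Back-substituting each root into the other basis elements fixes the other coordinates.
  x_2 = 5: the earlier basis element becomes x_1 - 2 = 0, giving x_1 = 2 — point (2, 5).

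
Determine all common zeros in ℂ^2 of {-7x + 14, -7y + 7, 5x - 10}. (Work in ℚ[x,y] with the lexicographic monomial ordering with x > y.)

Compute a lex Gröbner basis by Buchberger's algorithm.
f_1 = -7x + 14, LT = x.
f_2 = -7y + 7, LT = y.
f_3 = 5x - 10, LT = x.

The S-polynomials (S(f_1,f_2), S(f_1,f_3), S(f_2,f_3)) all reduce to 0 modulo the current basis, so we have a Gröbner basis.
Inter-reduce: drop elements whose leading term is divisible by another's, tail-reduce, and make monic.
Reduced Gröbner basis: {x - 2, y - 1}.

Elimination: the polynomial y - 1 lies in the elimination ideal for y, so y ∈ {1}. For each such y, the remaining basis elements (now univariate) give the rest of the solution.
  y = 1: the earlier basis element becomes x - 2 = 0, giving x = 2 — point (2, 1).
Each listed point satisfies every original equation (direct substitution).

{(2, 1)}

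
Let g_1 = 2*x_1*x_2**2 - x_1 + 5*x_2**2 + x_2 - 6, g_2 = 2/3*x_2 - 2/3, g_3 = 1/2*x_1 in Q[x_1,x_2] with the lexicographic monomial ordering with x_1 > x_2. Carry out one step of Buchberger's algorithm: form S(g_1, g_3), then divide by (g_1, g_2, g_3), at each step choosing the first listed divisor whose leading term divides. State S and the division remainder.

lcm(LM(g_1), LM(g_3)) = x_1*x_2**2.
S = (lcm/LT(g_1))·g_1 − (lcm/LT(g_3))·g_3 = -1/2*x_1 + 5/2*x_2**2 + 1/2*x_2 - 3.
Reduce S modulo (g_1, g_2, g_3) in that order:
  leading term x_1: subtract (-1)·g_3 from -1/2*x_1 + 5/2*x_2**2 + 1/2*x_2 - 3 → 5/2*x_2**2 + 1/2*x_2 - 3
  leading term x_2**2: subtract (15/4*x_2)·g_2 from 5/2*x_2**2 + 1/2*x_2 - 3 → 3*x_2 - 3
  leading term x_2: subtract (9/2)·g_2 from 3*x_2 - 3 → 0
The remainder is 0, so this S-polynomial contributes no new basis element.
An S-polynomial is built so that the two leading terms cancel; whether anything survives reduction is exactly the Gröbner-basis criterion.

S(g_1, g_3) = -1/2*x_1 + 5/2*x_2**2 + 1/2*x_2 - 3; remainder on division = 0.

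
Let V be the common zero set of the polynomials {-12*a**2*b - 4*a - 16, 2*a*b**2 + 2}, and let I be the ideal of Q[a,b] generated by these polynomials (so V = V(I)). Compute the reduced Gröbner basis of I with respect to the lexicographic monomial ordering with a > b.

G = {a - 4/9*b**2 - 4/3*b + 1/9, b**3 - 1/4*b + 3/4}

Buchberger's algorithm terminates because the ascending chain of leading-term ideals stabilizes.

f_1 = -12*a**2*b - 4*a - 16, LT = a**2*b.
f_2 = 2*a*b**2 + 2, LT = a*b**2.

S(f_1,f_2): lcm = a**2*b**2. S = 1/3*a*b - a + 4/3*b.
  leading term a*b: no divisor's leading term divides it; move 1/3*a*b to the remainder.
  leading term a: no divisor's leading term divides it; move -a to the remainder.
  leading term b: no divisor's leading term divides it; move 4/3*b to the remainder.
  remainder 1/3*a*b - a + 4/3*b ≠ 0; add g_3 = 1/3*a*b - a + 4/3*b to the basis.

S(f_1,g_3): lcm = a**2*b. S = 3*a**2 - 4*a*b + 1/3*a + 4/3.
  leading term a**2: no divisor's leading term divides it; move 3*a**2 to the remainder.
  leading term a*b: subtract (-12)·g_3 from -4*a*b + 1/3*a + 4/3 → -35/3*a + 16*b + 4/3
  leading term a: no divisor's leading term divides it; move -35/3*a to the remainder.
  leading term b: no divisor's leading term divides it; move 16*b to the remainder.
  leading term 1: no divisor's leading term divides it; move 4/3 to the remainder.
  remainder 3*a**2 - 35/3*a + 16*b + 4/3 ≠ 0; add g_4 = 3*a**2 - 35/3*a + 16*b + 4/3 to the basis.

S(f_2,g_3): lcm = a*b**2. S = 3*a*b - 4*b**2 + 1.
  leading term a*b: subtract (9)·g_3 from 3*a*b - 4*b**2 + 1 → 9*a - 4*b**2 - 12*b + 1
  leading term a: no divisor's leading term divides it; move 9*a to the remainder.
  leading term b**2: no divisor's leading term divides it; move -4*b**2 to the remainder.
  leading term b: no divisor's leading term divides it; move -12*b to the remainder.
  leading term 1: no divisor's leading term divides it; move 1 to the remainder.
  remainder 9*a - 4*b**2 - 12*b + 1 ≠ 0; add g_5 = 9*a - 4*b**2 - 12*b + 1 to the basis.

S(f_2,g_4): lcm = a**2*b**2. S = 35/9*a*b**2 + a - 16/3*b**3 - 4/9*b**2.
  leading term a*b**2: subtract (35/18)·f_2 from 35/9*a*b**2 + a - 16/3*b**3 - 4/9*b**2 → a - 16/3*b**3 - 4/9*b**2 - 35/9
  leading term a: subtract (1/9)·g_5 from a - 16/3*b**3 - 4/9*b**2 - 35/9 → -16/3*b**3 + 4/3*b - 4
  leading term b**3: no divisor's leading term divides it; move -16/3*b**3 to the remainder.
  leading term b: no divisor's leading term divides it; move 4/3*b to the remainder.
  leading term 1: no divisor's leading term divides it; move -4 to the remainder.
  remainder -16/3*b**3 + 4/3*b - 4 ≠ 0; add g_6 = -16/3*b**3 + 4/3*b - 4 to the basis.

The other S-polynomials (S(f_1,g_4), S(g_3,g_4), S(f_1,g_5), S(f_2,g_5), S(g_3,g_5), S(g_4,g_5), S(f_1,g_6), S(f_2,g_6), S(g_3,g_6), S(g_4,g_6), S(g_5,g_6)) all reduce to 0 modulo the current basis, so we have a Gröbner basis.
Inter-reduce: drop elements whose leading term is divisible by another's, tail-reduce, and make monic.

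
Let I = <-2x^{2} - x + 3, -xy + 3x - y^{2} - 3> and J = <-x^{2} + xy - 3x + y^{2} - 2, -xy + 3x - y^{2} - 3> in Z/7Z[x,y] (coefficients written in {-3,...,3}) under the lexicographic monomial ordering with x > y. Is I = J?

Equality of ideals is decidable: compute both reduced Gröbner bases (unique for the ordering) and check whether they agree.
Buchberger on the first generating set:
f_1 = -2x^{2} - x + 3, LT = x^{2}.
f_2 = -xy + 3x - y^{2} - 3, LT = xy.

S(f_1,f_2): lcm = x^{2}y. S = 3x^{2} - xy^{2} - 3xy - 3x + 2y.
  leading term x^{2}: subtract (2)·f_1 from 3x^{2} - xy^{2} - 3xy - 3x + 2y → -xy^{2} - 3xy - x + 2y + 1
  leading term xy^{2}: subtract (y)·f_2 from -xy^{2} - 3xy - x + 2y + 1 → xy - x + y^{3} - 2y + 1
  leading term xy: subtract (-1)·f_2 from xy - x + y^{3} - 2y + 1 → 2x + y^{3} - y^{2} - 2y - 2
  leading term x: no divisor's leading term divides it; move 2x to the remainder.
  leading term y^{3}: no divisor's leading term divides it; move y^{3} to the remainder.
  leading term y^{2}: no divisor's leading term divides it; move -y^{2} to the remainder.
  leading term y: no divisor's leading term divides it; move -2y to the remainder.
  leading term 1: no divisor's leading term divides it; move -2 to the remainder.
  remainder 2x + y^{3} - y^{2} - 2y - 2 ≠ 0; add g_3 = 2x + y^{3} - y^{2} - 2y - 2 to the basis.

S(f_1,g_3): lcm = x^{2}. S = 3xy^{3} - 3xy^{2} + xy - 2x + 2.
  leading term xy^{3}: subtract (-3y^{2})·f_2 from 3xy^{3} - 3xy^{2} + xy - 2x + 2 → -xy^{2} + xy - 2x - 3y^{4} - 2y^{2} + 2
  leading term xy^{2}: subtract (y)·f_2 from -xy^{2} + xy - 2x - 3y^{4} - 2y^{2} + 2 → -2xy - 2x - 3y^{4} + y^{3} - 2y^{2} + 3y + 2
  leading term xy: subtract (2)·f_2 from -2xy - 2x - 3y^{4} + y^{3} - 2y^{2} + 3y + 2 → -x - 3y^{4} + y^{3} + 3y + 1
  leading term x: subtract (3)·g_3 from -x - 3y^{4} + y^{3} + 3y + 1 → -3y^{4} - 2y^{3} + 3y^{2} + 2y
  leading term y^{4}: no divisor's leading term divides it; move -3y^{4} to the remainder.
  leading term y^{3}: no divisor's leading term divides it; move -2y^{3} to the remainder.
  leading term y^{2}: no divisor's leading term divides it; move 3y^{2} to the remainder.
  leading term y: no divisor's leading term divides it; move 2y to the remainder.
  remainder -3y^{4} - 2y^{3} + 3y^{2} + 2y ≠ 0; add g_4 = -3y^{4} - 2y^{3} + 3y^{2} + 2y to the basis.

The other S-polynomials (S(f_2,g_3), S(f_1,g_4), S(f_2,g_4), S(g_3,g_4)) all reduce to 0 modulo the current basis, so we have a Gröbner basis.
Inter-reduce: drop elements whose leading term is divisible by another's, tail-reduce, and make monic.
Reduced Gröbner basis: {x - 3y^{3} + 3y^{2} - y - 1, y^{4} + 3y^{3} - y^{2} - 3y}.

Buchberger on the second generating set:
h_1 = -x^{2} + xy - 3x + y^{2} - 2, LT = x^{2}.
h_2 = -xy + 3x - y^{2} - 3, LT = xy.

S(h_1,h_2): lcm = x^{2}y. S = 3x^{2} - 2xy^{2} + 3xy - 3x - y^{3} + 2y.
  leading term x^{2}: subtract (-3)·h_1 from 3x^{2} - 2xy^{2} + 3xy - 3x - y^{3} + 2y → -2xy^{2} - xy + 2x - y^{3} + 3y^{2} + 2y + 1
  leading term xy^{2}: subtract (2y)·h_2 from -2xy^{2} - xy + 2x - y^{3} + 3y^{2} + 2y + 1 → 2x + y^{3} + 3y^{2} + y + 1
  leading term x: no divisor's leading term divides it; move 2x to the remainder.
  leading term y^{3}: no divisor's leading term divides it; move y^{3} to the remainder.
  leading term y^{2}: no divisor's leading term divides it; move 3y^{2} to the remainder.
  leading term y: no divisor's leading term divides it; move y to the remainder.
  leading term 1: no divisor's leading term divides it; move 1 to the remainder.
  remainder 2x + y^{3} + 3y^{2} + y + 1 ≠ 0; add k_3 = 2x + y^{3} + 3y^{2} + y + 1 to the basis.

S(h_1,k_3): lcm = x^{2}. S = 3xy^{3} + 2xy^{2} + 2xy - x - y^{2} + 2.
  leading term xy^{3}: subtract (-3y^{2})·h_2 from 3xy^{3} + 2xy^{2} + 2xy - x - y^{2} + 2 → -3xy^{2} + 2xy - x - 3y^{4} - 3y^{2} + 2
  leading term xy^{2}: subtract (3y)·h_2 from -3xy^{2} + 2xy - x - 3y^{4} - 3y^{2} + 2 → -x - 3y^{4} + 3y^{3} - 3y^{2} + 2y + 2
  leading term x: subtract (3)·k_3 from -x - 3y^{4} + 3y^{3} - 3y^{2} + 2y + 2 → -3y^{4} + 2y^{2} - y - 1
  leading term y^{4}: no divisor's leading term divides it; move -3y^{4} to the remainder.
  leading term y^{2}: no divisor's leading term divides it; move 2y^{2} to the remainder.
  leading term y: no divisor's leading term divides it; move -y to the remainder.
  leading term 1: no divisor's leading term divides it; move -1 to the remainder.
  remainder -3y^{4} + 2y^{2} - y - 1 ≠ 0; add k_4 = -3y^{4} + 2y^{2} - y - 1 to the basis.

The other S-polynomials (S(h_2,k_3), S(h_1,k_4), S(h_2,k_4), S(k_3,k_4)) all reduce to 0 modulo the current basis, so we have a Gröbner basis.
Inter-reduce: drop elements whose leading term is divisible by another's, tail-reduce, and make monic.
Reduced Gröbner basis: {x - 3y^{3} - 2y^{2} - 3y - 3, y^{4} - 3y^{2} - 2y - 2}.

The bases are distinct; the ideals are different.

No, the ideals differ.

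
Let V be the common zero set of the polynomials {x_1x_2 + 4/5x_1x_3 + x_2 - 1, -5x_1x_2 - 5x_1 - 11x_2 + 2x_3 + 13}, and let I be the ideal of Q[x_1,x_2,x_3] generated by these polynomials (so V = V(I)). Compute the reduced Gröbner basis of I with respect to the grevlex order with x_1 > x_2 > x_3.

f_1 = x_1x_2 + 4/5x_1x_3 + x_2 - 1, LT = x_1x_2.
f_2 = -5x_1x_2 - 5x_1 - 11x_2 + 2x_3 + 13, LT = x_1x_2.

S(f_1,f_2): lcm = x_1x_2. S = 4/5x_1x_3 - x_1 - 6/5x_2 + 2/5x_3 + 8/5.
  leading term x_1x_3: no divisor's leading term divides it; move 4/5x_1x_3 to the remainder.
  leading term x_1: no divisor's leading term divides it; move -x_1 to the remainder.
  leading term x_2: no divisor's leading term divides it; move -6/5x_2 to the remainder.
  leading term x_3: no divisor's leading term divides it; move 2/5x_3 to the remainder.
  leading term 1: no divisor's leading term divides it; move 8/5 to the remainder.
  remainder 4/5x_1x_3 - x_1 - 6/5x_2 + 2/5x_3 + 8/5 ≠ 0; add g_3 = 4/5x_1x_3 - x_1 - 6/5x_2 + 2/5x_3 + 8/5 to the basis.

S(f_1,g_3): lcm = x_1x_2x_3. S = 4/5x_1x_3^2 + 5/4x_1x_2 + 3/2x_2^2 + 1/2x_2x_3 - 2x_2 - x_3.
  leading term x_1x_3^2: subtract (x_3)·g_3 from 4/5x_1x_3^2 + 5/4x_1x_2 + 3/2x_2^2 + 1/2x_2x_3 - 2x_2 - x_3 → 5/4x_1x_2 + 3/2x_2^2 + x_1x_3 + 17/10x_2x_3 - 2/5x_3^2 - 2x_2 - 13/5x_3
  leading term x_1x_2: subtract (5/4)·f_1 from 5/4x_1x_2 + 3/2x_2^2 + x_1x_3 + 17/10x_2x_3 - 2/5x_3^2 - 2x_2 - 13/5x_3 → 3/2x_2^2 + 17/10x_2x_3 - 2/5x_3^2 - 13/4x_2 - 13/5x_3 + 5/4
  leading term x_2^2: no divisor's leading term divides it; move 3/2x_2^2 to the remainder.
  leading term x_2x_3: no divisor's leading term divides it; move 17/10x_2x_3 to the remainder.
  leading term x_3^2: no divisor's leading term divides it; move -2/5x_3^2 to the remainder.
  leading term x_2: no divisor's leading term divides it; move -13/4x_2 to the remainder.
  leading term x_3: no divisor's leading term divides it; move -13/5x_3 to the remainder.
  leading term 1: no divisor's leading term divides it; move 5/4 to the remainder.
  remainder 3/2x_2^2 + 17/10x_2x_3 - 2/5x_3^2 - 13/4x_2 - 13/5x_3 + 5/4 ≠ 0; add g_4 = 3/2x_2^2 + 17/10x_2x_3 - 2/5x_3^2 - 13/4x_2 - 13/5x_3 + 5/4 to the basis.

The other S-polynomials (S(f_2,g_3), S(f_1,g_4), S(f_2,g_4), S(g_3,g_4)) all reduce to 0 modulo the current basis, so we have a Gröbner basis.
Inter-reduce: drop elements whose leading term is divisible by another's, tail-reduce, and make monic.

G = {x_1x_2 + x_1 + 11/5x_2 - 2/5x_3 - 13/5, x_2^2 + 17/15x_2x_3 - 4/15x_3^2 - 13/6x_2 - 26/15x_3 + 5/6, x_1x_3 - 5/4x_1 - 3/2x_2 + 1/2x_3 + 2}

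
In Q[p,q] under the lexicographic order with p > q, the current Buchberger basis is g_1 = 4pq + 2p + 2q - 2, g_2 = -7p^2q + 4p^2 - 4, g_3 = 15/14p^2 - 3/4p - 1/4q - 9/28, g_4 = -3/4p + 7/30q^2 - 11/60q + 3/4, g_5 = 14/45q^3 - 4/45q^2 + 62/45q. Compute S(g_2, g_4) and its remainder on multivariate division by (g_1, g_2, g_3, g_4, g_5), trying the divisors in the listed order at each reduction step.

S(g_2, g_4) = -4/7p^2 + 14/45pq^3 - 11/45pq^2 + pq + 4/7; remainder on division = 0.

lcm(LM(g_2), LM(g_4)) = p^2q.
S = (lcm/LT(g_2))·g_2 − (lcm/LT(g_4))·g_4 = -4/7p^2 + 14/45pq^3 - 11/45pq^2 + pq + 4/7.
Reduce S modulo (g_1, g_2, g_3, g_4, g_5) in that order:
  leading term p^2: subtract (-8/15)·g_3 from -4/7p^2 + 14/45pq^3 - 11/45pq^2 + pq + 4/7 → 14/45pq^3 - 11/45pq^2 + pq - 2/5p - 2/15q + 2/5
  leading term pq^3: subtract (7/90q^2)·g_1 from 14/45pq^3 - 11/45pq^2 + pq - 2/5p - 2/15q + 2/5 → -2/5pq^2 + pq - 2/5p - 7/45q^3 + 7/45q^2 - 2/15q + 2/5
  leading term pq^2: subtract (-1/10q)·g_1 from -2/5pq^2 + pq - 2/5p - 7/45q^3 + 7/45q^2 - 2/15q + 2/5 → 6/5pq - 2/5p - 7/45q^3 + 16/45q^2 - 1/3q + 2/5
  leading term pq: subtract (3/10)·g_1 from 6/5pq - 2/5p - 7/45q^3 + 16/45q^2 - 1/3q + 2/5 → -p - 7/45q^3 + 16/45q^2 - 14/15q + 1
  leading term p: subtract (4/3)·g_4 from -p - 7/45q^3 + 16/45q^2 - 14/15q + 1 → -7/45q^3 + 2/45q^2 - 31/45q
  leading term q^3: subtract (-1/2)·g_5 from -7/45q^3 + 2/45q^2 - 31/45q → 0
The remainder is 0, so this S-polynomial contributes no new basis element.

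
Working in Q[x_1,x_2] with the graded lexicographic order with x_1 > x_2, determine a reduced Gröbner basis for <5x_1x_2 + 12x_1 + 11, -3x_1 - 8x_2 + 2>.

G = {x_2^2 + 43/20x_2 - 57/40, x_1 + 8/3x_2 - 2/3}

f_1 = 5x_1x_2 + 12x_1 + 11, LT = x_1x_2.
f_2 = -3x_1 - 8x_2 + 2, LT = x_1.

S(f_1,f_2): lcm = x_1x_2. S = -8/3x_2^2 + 12/5x_1 + 2/3x_2 + 11/5.
  leading term x_2^2: no divisor's leading term divides it; move -8/3x_2^2 to the remainder.
  leading term x_1: subtract (-4/5)·f_2 from 12/5x_1 + 2/3x_2 + 11/5 → -86/15x_2 + 19/5
  leading term x_2: no divisor's leading term divides it; move -86/15x_2 to the remainder.
  leading term 1: no divisor's leading term divides it; move 19/5 to the remainder.
  remainder -8/3x_2^2 - 86/15x_2 + 19/5 ≠ 0; add g_3 = -8/3x_2^2 - 86/15x_2 + 19/5 to the basis.

The other S-polynomials (S(f_1,g_3), S(f_2,g_3)) all reduce to 0 modulo the current basis, so we have a Gröbner basis.
Inter-reduce: drop elements whose leading term is divisible by another's, tail-reduce, and make monic.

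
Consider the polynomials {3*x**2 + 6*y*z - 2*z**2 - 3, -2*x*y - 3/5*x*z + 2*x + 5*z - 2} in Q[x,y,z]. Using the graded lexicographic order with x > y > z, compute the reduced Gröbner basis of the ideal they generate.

G = {y**2*z - 1/30*y*z**2 - 1/10*z**3 + 5/4*x*z - y*z + 1/3*z**2 - 1/2*x - 1/2*y - 3/20*z + 1/2, x**2 + 2*y*z - 2/3*z**2 - 1, x*y + 3/10*x*z - x - 5/2*z + 1}

f_1 = 3*x**2 + 6*y*z - 2*z**2 - 3, LT = x**2.
f_2 = -2*x*y - 3/5*x*z + 2*x + 5*z - 2, LT = x*y.

S(f_1,f_2): lcm = x**2*y. S = -3/10*x**2*z + 2*y**2*z - 2/3*y*z**2 + x**2 + 5/2*x*z - x - y.
  leading term x**2*z: subtract (-1/10*z)·f_1 from -3/10*x**2*z + 2*y**2*z - 2/3*y*z**2 + x**2 + 5/2*x*z - x - y → 2*y**2*z - 1/15*y*z**2 - 1/5*z**3 + x**2 + 5/2*x*z - x - y - 3/10*z
  leading term y**2*z: no divisor's leading term divides it; move 2*y**2*z to the remainder.
  leading term y*z**2: no divisor's leading term divides it; move -1/15*y*z**2 to the remainder.
  leading term z**3: no divisor's leading term divides it; move -1/5*z**3 to the remainder.
  leading term x**2: subtract (1/3)·f_1 from x**2 + 5/2*x*z - x - y - 3/10*z → 5/2*x*z - 2*y*z + 2/3*z**2 - x - y - 3/10*z + 1
  leading term x*z: no divisor's leading term divides it; move 5/2*x*z to the remainder.
  leading term y*z: no divisor's leading term divides it; move -2*y*z to the remainder.
  leading term z**2: no divisor's leading term divides it; move 2/3*z**2 to the remainder.
  leading term x: no divisor's leading term divides it; move -x to the remainder.
  leading term y: no divisor's leading term divides it; move -y to the remainder.
  leading term z: no divisor's leading term divides it; move -3/10*z to the remainder.
  leading term 1: no divisor's leading term divides it; move 1 to the remainder.
  remainder 2*y**2*z - 1/15*y*z**2 - 1/5*z**3 + 5/2*x*z - 2*y*z + 2/3*z**2 - x - y - 3/10*z + 1 ≠ 0; add g_3 = 2*y**2*z - 1/15*y*z**2 - 1/5*z**3 + 5/2*x*z - 2*y*z + 2/3*z**2 - x - y - 3/10*z + 1 to the basis.

The other S-polynomials (S(f_1,g_3), S(f_2,g_3)) all reduce to 0 modulo the current basis, so we have a Gröbner basis.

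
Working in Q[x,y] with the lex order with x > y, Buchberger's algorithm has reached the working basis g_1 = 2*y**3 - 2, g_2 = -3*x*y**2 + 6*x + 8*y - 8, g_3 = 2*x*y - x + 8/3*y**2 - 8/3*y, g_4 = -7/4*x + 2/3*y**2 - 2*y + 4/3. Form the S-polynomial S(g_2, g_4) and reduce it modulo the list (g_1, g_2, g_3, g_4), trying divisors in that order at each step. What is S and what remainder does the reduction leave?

S(g_2, g_4) = -2*x + 8/21*y**4 - 8/7*y**3 + 16/21*y**2 - 8/3*y + 8/3; remainder on division = 0.

lcm(LM(g_2), LM(g_4)) = x*y**2.
S = (lcm/LT(g_2))·g_2 − (lcm/LT(g_4))·g_4 = -2*x + 8/21*y**4 - 8/7*y**3 + 16/21*y**2 - 8/3*y + 8/3.
Reduce S modulo (g_1, g_2, g_3, g_4) in that order:
  leading term x: subtract (8/7)·g_4 from -2*x + 8/21*y**4 - 8/7*y**3 + 16/21*y**2 - 8/3*y + 8/3 → 8/21*y**4 - 8/7*y**3 - 8/21*y + 8/7
  leading term y**4: subtract (4/21*y)·g_1 from 8/21*y**4 - 8/7*y**3 - 8/21*y + 8/7 → -8/7*y**3 + 8/7
  leading term y**3: subtract (-4/7)·g_1 from -8/7*y**3 + 8/7 → 0
The remainder is 0, so this S-polynomial contributes no new basis element.
An S-polynomial is built so that the two leading terms cancel; whether anything survives reduction is exactly the Gröbner-basis criterion.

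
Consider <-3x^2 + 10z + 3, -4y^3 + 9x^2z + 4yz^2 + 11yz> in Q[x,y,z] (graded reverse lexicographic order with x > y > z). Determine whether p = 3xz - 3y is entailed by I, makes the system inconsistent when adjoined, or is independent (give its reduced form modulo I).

3xz - 3y is independent of I; its normal form modulo I is 3xz - 3y.

First compute the reduced Gröbner basis of I by Buchberger's algorithm.
f_1 = -3x^2 + 10z + 3, LT = x^2.
f_2 = -4y^3 + 9x^2z + 4yz^2 + 11yz, LT = y^3.

The S-polynomials (S(f_1,f_2)) all reduce to 0 modulo the current basis, so we have a Gröbner basis.
Inter-reduce: drop elements whose leading term is divisible by another's, tail-reduce, and make monic.
Reduced Gröbner basis: {y^3 - yz^2 - 11/4yz - 15/2z^2 - 9/4z, x^2 - 10/3z - 1}.
Label its elements g_1 = y^3 - yz^2 - 11/4yz - 15/2z^2 - 9/4z, g_2 = x^2 - 10/3z - 1.

Reduce p = 3xz - 3y modulo G:
  leading term xz: no divisor's leading term divides it; move 3xz to the remainder.
  leading term y: no divisor's leading term divides it; move -3y to the remainder.
  normal form = 3xz - 3y.
The normal form is nonzero, so p ∉ I. Since p minus its normal form lies in I, I + (p) = I + (r) where r = 3xz - 3y; decide whether this ideal is the whole ring.
Run Buchberger on G together with r (pairs among the g_i already reduce to 0 since G is a Gröbner basis):
g_1 = y^3 - yz^2 - 11/4yz - 15/2z^2 - 9/4z, LT = y^3.
g_2 = x^2 - 10/3z - 1, LT = x^2.
r = 3xz - 3y, LT = xz.

S(g_2,r): lcm = x^2z. S = xy - 10/3z^2 - z.
  leading term xy: no divisor's leading term divides it; move xy to the remainder.
  leading term z^2: no divisor's leading term divides it; move -10/3z^2 to the remainder.
  leading term z: no divisor's leading term divides it; move -z to the remainder.
  remainder xy - 10/3z^2 - z ≠ 0; add m_4 = xy - 10/3z^2 - z to the basis.

S(g_1,m_4): lcm = xy^3. S = -xyz^2 + 10/3y^2z^2 - 11/4xyz + y^2z - 15/2xz^2 - 9/4xz.
  leading term xyz^2: subtract (-1/3yz)·r from -xyz^2 + 10/3y^2z^2 - 11/4xyz + y^2z - 15/2xz^2 - 9/4xz → 10/3y^2z^2 - 11/4xyz - 15/2xz^2 - 9/4xz
  leading term y^2z^2: no divisor's leading term divides it; move 10/3y^2z^2 to the remainder.
  leading term xyz: subtract (-11/12y)·r from -11/4xyz - 15/2xz^2 - 9/4xz → -15/2xz^2 - 11/4y^2 - 9/4xz
  leading term xz^2: subtract (-5/2z)·r from -15/2xz^2 - 11/4y^2 - 9/4xz → -11/4y^2 - 9/4xz - 15/2yz
  leading term y^2: no divisor's leading term divides it; move -11/4y^2 to the remainder.
  leading term xz: subtract (-3/4)·r from -9/4xz - 15/2yz → -15/2yz - 9/4y
  leading term yz: no divisor's leading term divides it; move -15/2yz to the remainder.
  leading term y: no divisor's leading term divides it; move -9/4y to the remainder.
  remainder 10/3y^2z^2 - 11/4y^2 - 15/2yz - 9/4y ≠ 0; add m_5 = 10/3y^2z^2 - 11/4y^2 - 15/2yz - 9/4y to the basis.

S(r,m_4): lcm = xyz. S = 10/3z^3 - y^2 + z^2.
  leading term z^3: no divisor's leading term divides it; move 10/3z^3 to the remainder.
  leading term y^2: no divisor's leading term divides it; move -y^2 to the remainder.
  leading term z^2: no divisor's leading term divides it; move z^2 to the remainder.
  remainder 10/3z^3 - y^2 + z^2 ≠ 0; add m_6 = 10/3z^3 - y^2 + z^2 to the basis.

The other S-polynomials (S(g_1,g_2), S(g_1,r), S(g_2,m_4), S(g_1,m_5), S(g_2,m_5), S(r,m_5), S(m_4,m_5), S(g_1,m_6), S(g_2,m_6), S(r,m_6), S(m_4,m_6), S(m_5,m_6)) all reduce to 0 modulo the current basis, so we have a Gröbner basis.
Inter-reduce: drop elements whose leading term is divisible by another's, tail-reduce, and make monic.
Reduced Gröbner basis: {y^2z^2 - 33/40y^2 - 9/4yz - 27/40y, y^3 - yz^2 - 11/4yz - 15/2z^2 - 9/4z, z^3 - 3/10y^2 + 3/10z^2, x^2 - 10/3z - 1, xy - 10/3z^2 - z, xz - y}.
The reduced Gröbner basis of I + (p) is {y^2z^2 - 33/40y^2 - 9/4yz - 27/40y, y^3 - yz^2 - 11/4yz - 15/2z^2 - 9/4z, z^3 - 3/10y^2 + 3/10z^2, x^2 - 10/3z - 1, xy - 10/3z^2 - z, xz - y} ≠ {1}, a proper ideal, so the enlarged system stays consistent: p is independent of I, with normal form 3xz - 3y.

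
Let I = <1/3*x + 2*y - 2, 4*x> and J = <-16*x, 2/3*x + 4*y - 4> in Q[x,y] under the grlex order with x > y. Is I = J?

Equality of ideals is decidable: compute both reduced Gröbner bases (unique for the ordering) and check whether they agree.
Buchberger on the first generating set:
f_1 = 1/3*x + 2*y - 2, LT = x.
f_2 = 4*x, LT = x.

S(f_1,f_2): lcm = x. S = 6*y - 6.
  leading term y: no divisor's leading term divides it; move 6*y to the remainder.
  leading term 1: no divisor's leading term divides it; move -6 to the remainder.
  remainder 6*y - 6 ≠ 0; add g_3 = 6*y - 6 to the basis.

S(f_1,g_3): leading monomials are coprime, so the S-polynomial reduces to 0 (Buchberger's first criterion).
S(f_2,g_3): leading monomials are coprime, so the S-polynomial reduces to 0 (Buchberger's first criterion).
Every S-polynomial of the final basis reduces to 0, so we have a Gröbner basis.
Inter-reduce: drop elements whose leading term is divisible by another's, tail-reduce, and make monic.
Reduced Gröbner basis: {x, y - 1}.

Buchberger on the second generating set:
h_1 = -16*x, LT = x.
h_2 = 2/3*x + 4*y - 4, LT = x.

S(h_1,h_2): lcm = x. S = -6*y + 6.
  leading term y: no divisor's leading term divides it; move -6*y to the remainder.
  leading term 1: no divisor's leading term divides it; move 6 to the remainder.
  remainder -6*y + 6 ≠ 0; add k_3 = -6*y + 6 to the basis.

S(h_1,k_3): leading monomials are coprime, so the S-polynomial reduces to 0 (Buchberger's first criterion).
S(h_2,k_3): leading monomials are coprime, so the S-polynomial reduces to 0 (Buchberger's first criterion).
Every S-polynomial of the final basis reduces to 0, so we have a Gröbner basis.
Inter-reduce: drop elements whose leading term is divisible by another's, tail-reduce, and make monic.
Reduced Gröbner basis: {x, y - 1}.

These coincide, so the ideals are equal.

Yes, the ideals are equal.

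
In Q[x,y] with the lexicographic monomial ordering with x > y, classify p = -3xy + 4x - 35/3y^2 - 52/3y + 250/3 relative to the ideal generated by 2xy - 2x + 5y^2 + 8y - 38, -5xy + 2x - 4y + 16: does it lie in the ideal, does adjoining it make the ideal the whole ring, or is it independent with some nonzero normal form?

-3xy + 4x - 35/3y^2 - 52/3y + 250/3 lies in I (it reduces to 0).

First compute the reduced Gröbner basis of I by Buchberger's algorithm.
f_1 = 2xy - 2x + 5y^2 + 8y - 38, LT = xy.
f_2 = -5xy + 2x - 4y + 16, LT = xy.

S(f_1,f_2): lcm = xy. S = -3/5x + 5/2y^2 + 16/5y - 79/5.
  reduce S modulo (f_1, f_2):
  remainder -3/5x + 5/2y^2 + 16/5y - 79/5 ≠ 0; add h_3 = -3/5x + 5/2y^2 + 16/5y - 79/5 to the basis.

S(f_1,h_3): lcm = xy. S = -x + 25/6y^3 + 47/6y^2 - 67/3y - 19.
  reduce S modulo (f_1, f_2, h_3):
  remainder 25/6y^3 + 11/3y^2 - 83/3y + 22/3 ≠ 0; add h_4 = 25/6y^3 + 11/3y^2 - 83/3y + 22/3 to the basis.

The other S-polynomials (S(f_2,h_3), S(f_1,h_4), S(f_2,h_4), S(h_3,h_4)) all reduce to 0 modulo the current basis, so we have a Gröbner basis.
Inter-reduce: drop elements whose leading term is divisible by another's, tail-reduce, and make monic.
Reduced Gröbner basis: {x - 25/6y^2 - 16/3y + 79/3, y^3 + 22/25y^2 - 166/25y + 44/25}.
Label its elements g_1 = x - 25/6y^2 - 16/3y + 79/3, g_2 = y^3 + 22/25y^2 - 166/25y + 44/25.

Reduce p = -3xy + 4x - 35/3y^2 - 52/3y + 250/3 modulo G:
  leading term xy: subtract (-3y)·g_1 from -3xy + 4x - 35/3y^2 - 52/3y + 250/3 → 4x - 25/2y^3 - 83/3y^2 + 185/3y + 250/3
  leading term x: subtract (4)·g_1 from 4x - 25/2y^3 - 83/3y^2 + 185/3y + 250/3 → -25/2y^3 - 11y^2 + 83y - 22
  leading term y^3: subtract (-25/2)·g_2 from -25/2y^3 - 11y^2 + 83y - 22 → 0
  normal form = 0.
Since the normal form is 0, p ∈ I.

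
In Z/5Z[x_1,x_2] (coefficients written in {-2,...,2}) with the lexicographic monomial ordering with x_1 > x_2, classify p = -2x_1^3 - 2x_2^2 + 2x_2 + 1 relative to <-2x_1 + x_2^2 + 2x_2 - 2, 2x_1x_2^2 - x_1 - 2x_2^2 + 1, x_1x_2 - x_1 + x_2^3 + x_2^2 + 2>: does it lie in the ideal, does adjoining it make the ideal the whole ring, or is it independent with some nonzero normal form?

First compute the reduced Gröbner basis of I by Buchberger's algorithm.
f_1 = -2x_1 + x_2^2 + 2x_2 - 2, LT = x_1.
f_2 = 2x_1x_2^2 - x_1 - 2x_2^2 + 1, LT = x_1x_2^2.
f_3 = x_1x_2 - x_1 + x_2^3 + x_2^2 + 2, LT = x_1x_2.

S(f_1,f_2): lcm = x_1x_2^2. S = -2x_1 + 2x_2^4 - x_2^3 + 2x_2^2 + 2.
  leading term x_1: subtract (1)·f_1 from -2x_1 + 2x_2^4 - x_2^3 + 2x_2^2 + 2 → 2x_2^4 - x_2^3 + x_2^2 - 2x_2 - 1
  leading term x_2^4: no divisor's leading term divides it; move 2x_2^4 to the remainder.
  leading term x_2^3: no divisor's leading term divides it; move -x_2^3 to the remainder.
  leading term x_2^2: no divisor's leading term divides it; move x_2^2 to the remainder.
  leading term x_2: no divisor's leading term divides it; move -2x_2 to the remainder.
  leading term 1: no divisor's leading term divides it; move -1 to the remainder.
  remainder 2x_2^4 - x_2^3 + x_2^2 - 2x_2 - 1 ≠ 0; add h_4 = 2x_2^4 - x_2^3 + x_2^2 - 2x_2 - 1 to the basis.

S(f_1,f_3): lcm = x_1x_2. S = x_1 + x_2^3 - 2x_2^2 + x_2 - 2.
  leading term x_1: subtract (2)·f_1 from x_1 + x_2^3 - 2x_2^2 + x_2 - 2 → x_2^3 + x_2^2 + 2x_2 + 2
  leading term x_2^3: no divisor's leading term divides it; move x_2^3 to the remainder.
  leading term x_2^2: no divisor's leading term divides it; move x_2^2 to the remainder.
  leading term x_2: no divisor's leading term divides it; move 2x_2 to the remainder.
  leading term 1: no divisor's leading term divides it; move 2 to the remainder.
  remainder x_2^3 + x_2^2 + 2x_2 + 2 ≠ 0; add h_5 = x_2^3 + x_2^2 + 2x_2 + 2 to the basis.

The other S-polynomials (S(f_2,f_3), S(f_1,h_4), S(f_2,h_4), S(f_3,h_4), S(f_1,h_5), S(f_2,h_5), S(f_3,h_5), S(h_4,h_5)) all reduce to 0 modulo the current basis, so we have a Gröbner basis.
Inter-reduce: drop elements whose leading term is divisible by another's, tail-reduce, and make monic.
Reduced Gröbner basis: {x_1 + 2x_2^2 - x_2 + 1, x_2^3 + x_2^2 + 2x_2 + 2}.
Label its elements g_1 = x_1 + 2x_2^2 - x_2 + 1, g_2 = x_2^3 + x_2^2 + 2x_2 + 2.

Reduce p = -2x_1^3 - 2x_2^2 + 2x_2 + 1 modulo G:
  leading term x_1^3: subtract (-2x_1^2)·g_1 from -2x_1^3 - 2x_2^2 + 2x_2 + 1 → -x_1^2x_2^2 - 2x_1^2x_2 + 2x_1^2 - 2x_2^2 + 2x_2 + 1
  leading term x_1^2x_2^2: subtract (-x_1x_2^2)·g_1 from -x_1^2x_2^2 - 2x_1^2x_2 + 2x_1^2 - 2x_2^2 + 2x_2 + 1 → -2x_1^2x_2 + 2x_1^2 + 2x_1x_2^4 - x_1x_2^3 + x_1x_2^2 - 2x_2^2 + 2x_2 + 1
  leading term x_1^2x_2: subtract (-2x_1x_2)·g_1 from -2x_1^2x_2 + 2x_1^2 + 2x_1x_2^4 - x_1x_2^3 + x_1x_2^2 - 2x_2^2 + 2x_2 + 1 → 2x_1^2 + 2x_1x_2^4 - 2x_1x_2^3 - x_1x_2^2 + 2x_1x_2 - 2x_2^2 + 2x_2 + 1
  leading term x_1^2: subtract (2x_1)·g_1 from 2x_1^2 + 2x_1x_2^4 - 2x_1x_2^3 - x_1x_2^2 + 2x_1x_2 - 2x_2^2 + 2x_2 + 1 → 2x_1x_2^4 - 2x_1x_2^3 - x_1x_2 - 2x_1 - 2x_2^2 + 2x_2 + 1
  leading term x_1x_2^4: subtract (2x_2^4)·g_1 from 2x_1x_2^4 - 2x_1x_2^3 - x_1x_2 - 2x_1 - 2x_2^2 + 2x_2 + 1 → -2x_1x_2^3 - x_1x_2 - 2x_1 + x_2^6 + 2x_2^5 - 2x_2^4 - 2x_2^2 + 2x_2 + 1
  leading term x_1x_2^3: subtract (-2x_2^3)·g_1 from -2x_1x_2^3 - x_1x_2 - 2x_1 + x_2^6 + 2x_2^5 - 2x_2^4 - 2x_2^2 + 2x_2 + 1 → -x_1x_2 - 2x_1 + x_2^6 + x_2^5 + x_2^4 + 2x_2^3 - 2x_2^2 + 2x_2 + 1
  leading term x_1x_2: subtract (-x_2)·g_1 from -x_1x_2 - 2x_1 + x_2^6 + x_2^5 + x_2^4 + 2x_2^3 - 2x_2^2 + 2x_2 + 1 → -2x_1 + x_2^6 + x_2^5 + x_2^4 - x_2^3 + 2x_2^2 - 2x_2 + 1
  leading term x_1: subtract (-2)·g_1 from -2x_1 + x_2^6 + x_2^5 + x_2^4 - x_2^3 + 2x_2^2 - 2x_2 + 1 → x_2^6 + x_2^5 + x_2^4 - x_2^3 + x_2^2 + x_2 - 2
  leading term x_2^6: subtract (x_2^3)·g_2 from x_2^6 + x_2^5 + x_2^4 - x_2^3 + x_2^2 + x_2 - 2 → -x_2^4 + 2x_2^3 + x_2^2 + x_2 - 2
  leading term x_2^4: subtract (-x_2)·g_2 from -x_2^4 + 2x_2^3 + x_2^2 + x_2 - 2 → -2x_2^3 - 2x_2^2 - 2x_2 - 2
  leading term x_2^3: subtract (-2)·g_2 from -2x_2^3 - 2x_2^2 - 2x_2 - 2 → 2x_2 + 2
  leading term x_2: no divisor's leading term divides it; move 2x_2 to the remainder.
  leading term 1: no divisor's leading term divides it; move 2 to the remainder.
  normal form = 2x_2 + 2.
The normal form is nonzero, so p ∉ I. Since p minus its normal form lies in I, I + (p) = I + (r) where r = 2x_2 + 2; decide whether this ideal is the whole ring.
Run Buchberger on G together with r (pairs among the g_i already reduce to 0 since G is a Gröbner basis):
g_1 = x_1 + 2x_2^2 - x_2 + 1, LT = x_1.
g_2 = x_2^3 + x_2^2 + 2x_2 + 2, LT = x_2^3.
r = 2x_2 + 2, LT = x_2.

The S-polynomials (S(g_1,g_2), S(g_1,r), S(g_2,r)) all reduce to 0 modulo the current basis, so we have a Gröbner basis.
Inter-reduce: drop elements whose leading term is divisible by another's, tail-reduce, and make monic.
Reduced Gröbner basis: {x_1 - 1, x_2 + 1}.
The reduced Gröbner basis of I + (p) is {x_1 - 1, x_2 + 1} ≠ {1}, a proper ideal, so the enlarged system stays consistent: p is independent of I, with normal form 2x_2 + 2.

-2x_1^3 - 2x_2^2 + 2x_2 + 1 is independent of I; its normal form modulo I is 2x_2 + 2.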